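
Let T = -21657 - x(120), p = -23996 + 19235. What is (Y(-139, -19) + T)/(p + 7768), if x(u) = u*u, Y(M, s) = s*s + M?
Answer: -35835/3007 ≈ -11.917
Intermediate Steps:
Y(M, s) = M + s² (Y(M, s) = s² + M = M + s²)
p = -4761
x(u) = u²
T = -36057 (T = -21657 - 1*120² = -21657 - 1*14400 = -21657 - 14400 = -36057)
(Y(-139, -19) + T)/(p + 7768) = ((-139 + (-19)²) - 36057)/(-4761 + 7768) = ((-139 + 361) - 36057)/3007 = (222 - 36057)*(1/3007) = -35835*1/3007 = -35835/3007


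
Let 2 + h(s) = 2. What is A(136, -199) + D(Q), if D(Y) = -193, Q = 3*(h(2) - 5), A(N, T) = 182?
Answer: -11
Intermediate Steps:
h(s) = 0 (h(s) = -2 + 2 = 0)
Q = -15 (Q = 3*(0 - 5) = 3*(-5) = -15)
A(136, -199) + D(Q) = 182 - 193 = -11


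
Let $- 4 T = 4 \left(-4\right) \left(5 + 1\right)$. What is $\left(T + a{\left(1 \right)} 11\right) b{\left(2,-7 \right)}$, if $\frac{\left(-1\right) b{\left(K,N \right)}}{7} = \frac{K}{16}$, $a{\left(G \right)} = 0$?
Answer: $-21$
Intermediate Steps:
$b{\left(K,N \right)} = - \frac{7 K}{16}$ ($b{\left(K,N \right)} = - 7 \frac{K}{16} = - \frac{7 K}{16}$)
$T = 24$ ($T = - \frac{4 \left(-4\right) \left(5 + 1\right)}{4} = - \frac{\left(-16\right) 6}{4} = \left(- \frac{1}{4}\right) \left(-96\right) = 24$)
$\left(T + a{\left(1 \right)} 11\right) b{\left(2,-7 \right)} = \left(24 + 0 \cdot 11\right) \left(\left(- \frac{7}{16}\right) 2\right) = \left(24 + 0\right) \left(- \frac{7}{8}\right) = 24 \left(- \frac{7}{8}\right) = -21$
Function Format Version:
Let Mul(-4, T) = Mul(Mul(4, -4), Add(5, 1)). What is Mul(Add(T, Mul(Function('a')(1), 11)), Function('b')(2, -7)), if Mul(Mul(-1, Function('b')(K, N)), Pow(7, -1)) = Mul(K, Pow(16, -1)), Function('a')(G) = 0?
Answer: -21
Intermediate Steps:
Function('b')(K, N) = Mul(Rational(-7, 16), K) (Function('b')(K, N) = Mul(-7, Mul(K, Pow(16, -1))) = Mul(-7, Mul(K, Rational(1, 16))) = Mul(-7, Mul(Rational(1, 16), K)) = Mul(Rational(-7, 16), K))
T = 24 (T = Mul(Rational(-1, 4), Mul(Mul(4, -4), Add(5, 1))) = Mul(Rational(-1, 4), Mul(-16, 6)) = Mul(Rational(-1, 4), -96) = 24)
Mul(Add(T, Mul(Function('a')(1), 11)), Function('b')(2, -7)) = Mul(Add(24, Mul(0, 11)), Mul(Rational(-7, 16), 2)) = Mul(Add(24, 0), Rational(-7, 8)) = Mul(24, Rational(-7, 8)) = -21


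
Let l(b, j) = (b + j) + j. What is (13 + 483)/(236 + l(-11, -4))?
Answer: 16/7 ≈ 2.2857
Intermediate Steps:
l(b, j) = b + 2*j
(13 + 483)/(236 + l(-11, -4)) = (13 + 483)/(236 + (-11 + 2*(-4))) = 496/(236 + (-11 - 8)) = 496/(236 - 19) = 496/217 = 496*(1/217) = 16/7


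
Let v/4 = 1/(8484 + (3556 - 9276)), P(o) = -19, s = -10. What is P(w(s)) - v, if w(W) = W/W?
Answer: -13130/691 ≈ -19.001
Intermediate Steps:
w(W) = 1
v = 1/691 (v = 4/(8484 + (3556 - 9276)) = 4/(8484 - 5720) = 4/2764 = 4*(1/2764) = 1/691 ≈ 0.0014472)
P(w(s)) - v = -19 - 1*1/691 = -19 - 1/691 = -13130/691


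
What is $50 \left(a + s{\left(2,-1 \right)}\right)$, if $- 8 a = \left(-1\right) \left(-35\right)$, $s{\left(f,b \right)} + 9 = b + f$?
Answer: $- \frac{2475}{4} \approx -618.75$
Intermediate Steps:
$s{\left(f,b \right)} = -9 + b + f$ ($s{\left(f,b \right)} = -9 + \left(b + f\right) = -9 + b + f$)
$a = - \frac{35}{8}$ ($a = - \frac{\left(-1\right) \left(-35\right)}{8} = \left(- \frac{1}{8}\right) 35 = - \frac{35}{8} \approx -4.375$)
$50 \left(a + s{\left(2,-1 \right)}\right) = 50 \left(- \frac{35}{8} - 8\right) = 50 \left(- \frac{99}{8}\right) = - \frac{2475}{4}$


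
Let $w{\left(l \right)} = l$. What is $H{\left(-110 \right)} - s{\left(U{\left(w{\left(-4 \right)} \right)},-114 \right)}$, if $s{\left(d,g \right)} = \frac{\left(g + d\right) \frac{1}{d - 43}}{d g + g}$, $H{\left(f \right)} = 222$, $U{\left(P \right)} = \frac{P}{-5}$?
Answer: $\frac{24031361}{108243} \approx 222.01$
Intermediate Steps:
$U{\left(P \right)} = - \frac{P}{5}$ ($U{\left(P \right)} = P \left(- \frac{1}{5}\right) = - \frac{P}{5}$)
$s{\left(d,g \right)} = \frac{d + g}{\left(-43 + d\right) \left(g + d g\right)}$ ($s{\left(d,g \right)} = \frac{\left(d + g\right) \frac{1}{-43 + d}}{g + d g} = \frac{\frac{1}{-43 + d} \left(d + g\right)}{g + d g} = \frac{d + g}{\left(-43 + d\right) \left(g + d g\right)}$)
$H{\left(-110 \right)} - s{\left(U{\left(w{\left(-4 \right)} \right)},-114 \right)} = 222 - \frac{\left(- \frac{1}{5}\right) \left(-4\right) - 114}{\left(-114\right) \left(-43 + \left(\left(- \frac{1}{5}\right) \left(-4\right)\right)^{2} - 42 \left(\left(- \frac{1}{5}\right) \left(-4\right)\right)\right)} = 222 - - \frac{\frac{4}{5} - 114}{114 \left(-43 + \left(\frac{4}{5}\right)^{2} - \frac{168}{5}\right)} = 222 - \left(- \frac{1}{114}\right) \frac{1}{-43 + \frac{16}{25} - \frac{168}{5}} \left(- \frac{566}{5}\right) = 222 - \left(- \frac{1}{114}\right) \frac{1}{- \frac{1899}{25}} \left(- \frac{566}{5}\right) = 222 - \left(- \frac{1}{114}\right) \left(- \frac{25}{1899}\right) \left(- \frac{566}{5}\right) = 222 - - \frac{1415}{108243} = 222 + \frac{1415}{108243} = \frac{24031361}{108243}$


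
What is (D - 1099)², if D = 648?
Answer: 203401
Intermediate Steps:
(D - 1099)² = (648 - 1099)² = (-451)² = 203401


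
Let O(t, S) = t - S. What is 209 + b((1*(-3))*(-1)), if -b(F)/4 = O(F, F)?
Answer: 209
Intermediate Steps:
b(F) = 0 (b(F) = -4*(F - F) = -4*0 = 0)
209 + b((1*(-3))*(-1)) = 209 + 0 = 209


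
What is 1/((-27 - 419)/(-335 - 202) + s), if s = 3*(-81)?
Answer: -537/130045 ≈ -0.0041293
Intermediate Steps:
s = -243
1/((-27 - 419)/(-335 - 202) + s) = 1/((-27 - 419)/(-335 - 202) - 243) = 1/(-446/(-537) - 243) = 1/(-446*(-1/537) - 243) = 1/(446/537 - 243) = 1/(-130045/537) = -537/130045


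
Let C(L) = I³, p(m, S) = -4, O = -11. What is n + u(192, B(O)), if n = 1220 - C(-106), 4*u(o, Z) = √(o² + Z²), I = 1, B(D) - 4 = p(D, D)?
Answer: 1267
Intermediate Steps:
B(D) = 0 (B(D) = 4 - 4 = 0)
C(L) = 1 (C(L) = 1³ = 1)
u(o, Z) = √(Z² + o²)/4 (u(o, Z) = √(o² + Z²)/4 = √(Z² + o²)/4)
n = 1219 (n = 1220 - 1*1 = 1220 - 1 = 1219)
n + u(192, B(O)) = 1219 + √(0² + 192²)/4 = 1219 + √(0 + 36864)/4 = 1219 + √36864/4 = 1219 + (¼)*192 = 1219 + 48 = 1267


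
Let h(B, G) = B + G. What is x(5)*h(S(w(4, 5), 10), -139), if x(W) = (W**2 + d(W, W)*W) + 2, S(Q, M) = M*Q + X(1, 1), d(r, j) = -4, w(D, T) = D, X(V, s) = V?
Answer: -686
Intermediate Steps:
S(Q, M) = 1 + M*Q (S(Q, M) = M*Q + 1 = 1 + M*Q)
x(W) = 2 + W**2 - 4*W (x(W) = (W**2 - 4*W) + 2 = 2 + W**2 - 4*W)
x(5)*h(S(w(4, 5), 10), -139) = (2 + 5**2 - 4*5)*((1 + 10*4) - 139) = (2 + 25 - 20)*((1 + 40) - 139) = 7*(41 - 139) = 7*(-98) = -686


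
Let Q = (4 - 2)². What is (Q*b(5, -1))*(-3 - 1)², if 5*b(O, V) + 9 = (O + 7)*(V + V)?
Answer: -2112/5 ≈ -422.40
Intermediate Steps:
b(O, V) = -9/5 + 2*V*(7 + O)/5 (b(O, V) = -9/5 + ((O + 7)*(V + V))/5 = -9/5 + ((7 + O)*(2*V))/5 = -9/5 + (2*V*(7 + O))/5 = -9/5 + 2*V*(7 + O)/5)
Q = 4 (Q = 2² = 4)
(Q*b(5, -1))*(-3 - 1)² = (4*(-9/5 + (14/5)*(-1) + (⅖)*5*(-1)))*(-3 - 1)² = (4*(-9/5 - 14/5 - 2))*(-4)² = (4*(-33/5))*16 = -132/5*16 = -2112/5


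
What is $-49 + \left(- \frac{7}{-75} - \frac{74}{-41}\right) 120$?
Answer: $\frac{36651}{205} \approx 178.79$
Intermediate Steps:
$-49 + \left(- \frac{7}{-75} - \frac{74}{-41}\right) 120 = -49 + \left(\left(-7\right) \left(- \frac{1}{75}\right) - - \frac{74}{41}\right) 120 = -49 + \left(\frac{7}{75} + \frac{74}{41}\right) 120 = -49 + \frac{5837}{3075} \cdot 120 = -49 + \frac{46696}{205} = \frac{36651}{205}$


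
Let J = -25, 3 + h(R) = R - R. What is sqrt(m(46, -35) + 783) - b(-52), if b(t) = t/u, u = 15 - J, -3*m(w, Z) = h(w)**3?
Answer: 13/10 + 6*sqrt(22) ≈ 29.443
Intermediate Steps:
h(R) = -3 (h(R) = -3 + (R - R) = -3 + 0 = -3)
m(w, Z) = 9 (m(w, Z) = -1/3*(-3)**3 = -1/3*(-27) = 9)
u = 40 (u = 15 - 1*(-25) = 15 + 25 = 40)
b(t) = t/40
sqrt(m(46, -35) + 783) - b(-52) = sqrt(9 + 783) - (-52)/40 = sqrt(792) - 1*(-13/10) = 6*sqrt(22) + 13/10 = 13/10 + 6*sqrt(22)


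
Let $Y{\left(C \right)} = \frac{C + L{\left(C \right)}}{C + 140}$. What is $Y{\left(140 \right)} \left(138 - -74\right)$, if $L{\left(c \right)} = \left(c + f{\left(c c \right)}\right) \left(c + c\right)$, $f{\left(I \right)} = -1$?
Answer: $29574$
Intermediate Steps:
$L{\left(c \right)} = 2 c \left(-1 + c\right)$ ($L{\left(c \right)} = \left(c - 1\right) \left(c + c\right) = \left(-1 + c\right) 2 c = 2 c \left(-1 + c\right)$)
$Y{\left(C \right)} = \frac{C + 2 C \left(-1 + C\right)}{140 + C}$ ($Y{\left(C \right)} = \frac{C + 2 C \left(-1 + C\right)}{C + 140} = \frac{C + 2 C \left(-1 + C\right)}{140 + C}$)
$Y{\left(140 \right)} \left(138 - -74\right) = \frac{140 \left(-1 + 2 \cdot 140\right)}{140 + 140} \left(138 - -74\right) = \frac{140 \left(-1 + 280\right)}{280} \left(138 + 74\right) = 140 \cdot \frac{1}{280} \cdot 279 \cdot 212 = \frac{279}{2} \cdot 212 = 29574$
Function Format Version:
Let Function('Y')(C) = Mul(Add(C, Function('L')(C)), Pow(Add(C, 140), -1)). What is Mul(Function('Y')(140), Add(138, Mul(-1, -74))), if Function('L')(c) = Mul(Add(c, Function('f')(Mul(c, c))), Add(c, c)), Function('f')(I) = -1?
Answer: 29574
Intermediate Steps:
Function('L')(c) = Mul(2, c, Add(-1, c)) (Function('L')(c) = Mul(Add(c, -1), Add(c, c)) = Mul(Add(-1, c), Mul(2, c)) = Mul(2, c, Add(-1, c)))
Function('Y')(C) = Mul(Pow(Add(140, C), -1), Add(C, Mul(2, C, Add(-1, C)))) (Function('Y')(C) = Mul(Add(C, Mul(2, C, Add(-1, C))), Pow(Add(C, 140), -1)) = Mul(Add(C, Mul(2, C, Add(-1, C))), Pow(Add(140, C), -1)) = Mul(Pow(Add(140, C), -1), Add(C, Mul(2, C, Add(-1, C)))))
Mul(Function('Y')(140), Add(138, Mul(-1, -74))) = Mul(Mul(140, Pow(Add(140, 140), -1), Add(-1, Mul(2, 140))), Add(138, Mul(-1, -74))) = Mul(Mul(140, Pow(280, -1), Add(-1, 280)), Add(138, 74)) = Mul(Mul(140, Rational(1, 280), 279), 212) = Mul(Rational(279, 2), 212) = 29574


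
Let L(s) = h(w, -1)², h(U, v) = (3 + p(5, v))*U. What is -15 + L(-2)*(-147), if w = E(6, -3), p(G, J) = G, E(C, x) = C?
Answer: -338703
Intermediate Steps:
w = 6
h(U, v) = 8*U (h(U, v) = (3 + 5)*U = 8*U)
L(s) = 2304 (L(s) = (8*6)² = 48² = 2304)
-15 + L(-2)*(-147) = -15 + 2304*(-147) = -15 - 338688 = -338703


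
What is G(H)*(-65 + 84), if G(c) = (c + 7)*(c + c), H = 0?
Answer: 0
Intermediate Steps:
G(c) = 2*c*(7 + c) (G(c) = (7 + c)*(2*c) = 2*c*(7 + c))
G(H)*(-65 + 84) = (2*0*(7 + 0))*(-65 + 84) = (2*0*7)*19 = 0*19 = 0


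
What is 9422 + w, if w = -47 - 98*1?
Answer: 9277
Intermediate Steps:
w = -145 (w = -47 - 98 = -145)
9422 + w = 9422 - 145 = 9277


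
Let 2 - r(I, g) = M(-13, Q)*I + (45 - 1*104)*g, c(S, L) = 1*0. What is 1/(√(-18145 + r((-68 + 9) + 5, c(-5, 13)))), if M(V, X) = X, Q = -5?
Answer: -I*√18413/18413 ≈ -0.0073695*I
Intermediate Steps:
c(S, L) = 0
r(I, g) = 2 + 5*I + 59*g (r(I, g) = 2 - (-5*I + (45 - 1*104)*g) = 2 - (-5*I + (45 - 104)*g) = 2 - (-5*I - 59*g) = 2 - (-59*g - 5*I) = 2 + (5*I + 59*g) = 2 + 5*I + 59*g)
1/(√(-18145 + r((-68 + 9) + 5, c(-5, 13)))) = 1/(√(-18145 + (2 + 5*((-68 + 9) + 5) + 59*0))) = 1/(√(-18145 + (2 + 5*(-59 + 5) + 0))) = 1/(√(-18145 + (2 + 5*(-54) + 0))) = 1/(√(-18145 + (2 - 270 + 0))) = 1/(√(-18145 - 268)) = 1/(√(-18413)) = 1/(I*√18413) = -I*√18413/18413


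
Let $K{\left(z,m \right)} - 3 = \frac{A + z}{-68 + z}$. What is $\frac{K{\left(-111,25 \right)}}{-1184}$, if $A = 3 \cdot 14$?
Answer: $- \frac{303}{105968} \approx -0.0028594$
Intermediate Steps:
$A = 42$
$K{\left(z,m \right)} = 3 + \frac{42 + z}{-68 + z}$
$\frac{K{\left(-111,25 \right)}}{-1184} = \frac{2 \frac{1}{-68 - 111} \left(-81 + 2 \left(-111\right)\right)}{-1184} = \frac{2 \left(-81 - 222\right)}{-179} \left(- \frac{1}{1184}\right) = 2 \left(- \frac{1}{179}\right) \left(-303\right) \left(- \frac{1}{1184}\right) = \frac{606}{179} \left(- \frac{1}{1184}\right) = - \frac{303}{105968}$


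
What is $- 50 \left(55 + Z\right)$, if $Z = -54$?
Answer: $-50$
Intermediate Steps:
$- 50 \left(55 + Z\right) = - 50 \left(55 - 54\right) = \left(-50\right) 1 = -50$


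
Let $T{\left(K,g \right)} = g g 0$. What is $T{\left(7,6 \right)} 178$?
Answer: $0$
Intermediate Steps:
$T{\left(K,g \right)} = 0$ ($T{\left(K,g \right)} = g^{2} \cdot 0 = 0$)
$T{\left(7,6 \right)} 178 = 0 \cdot 178 = 0$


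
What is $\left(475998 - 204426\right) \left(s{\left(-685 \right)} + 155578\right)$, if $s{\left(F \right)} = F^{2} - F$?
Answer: $169865027136$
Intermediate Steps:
$\left(475998 - 204426\right) \left(s{\left(-685 \right)} + 155578\right) = \left(475998 - 204426\right) \left(- 685 \left(-1 - 685\right) + 155578\right) = 271572 \left(\left(-685\right) \left(-686\right) + 155578\right) = 271572 \left(469910 + 155578\right) = 271572 \cdot 625488 = 169865027136$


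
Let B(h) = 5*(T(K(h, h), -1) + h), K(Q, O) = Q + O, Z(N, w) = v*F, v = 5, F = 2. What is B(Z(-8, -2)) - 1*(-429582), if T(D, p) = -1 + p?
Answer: 429622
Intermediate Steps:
Z(N, w) = 10 (Z(N, w) = 5*2 = 10)
K(Q, O) = O + Q
B(h) = -10 + 5*h (B(h) = 5*((-1 - 1) + h) = 5*(-2 + h) = -10 + 5*h)
B(Z(-8, -2)) - 1*(-429582) = (-10 + 5*10) - 1*(-429582) = (-10 + 50) + 429582 = 40 + 429582 = 429622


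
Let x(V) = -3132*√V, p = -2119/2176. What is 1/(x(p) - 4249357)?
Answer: -577912552/2455758047364655 + 1566*I*√72046/2455758047364655 ≈ -2.3533e-7 + 1.7116e-10*I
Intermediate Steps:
p = -2119/2176 (p = -2119*1/2176 = -2119/2176 ≈ -0.97381)
1/(x(p) - 4249357) = 1/(-783*I*√72046/68 - 4249357) = 1/(-4249357 - 783*I*√72046/68)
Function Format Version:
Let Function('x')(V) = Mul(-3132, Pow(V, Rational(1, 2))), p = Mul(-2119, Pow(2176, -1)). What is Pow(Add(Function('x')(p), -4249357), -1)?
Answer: Add(Rational(-577912552, 2455758047364655), Mul(Rational(1566, 2455758047364655), I, Pow(72046, Rational(1, 2)))) ≈ Add(-2.3533e-7, Mul(1.7116e-10, I))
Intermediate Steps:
p = Rational(-2119, 2176) (p = Mul(-2119, Rational(1, 2176)) = Rational(-2119, 2176) ≈ -0.97381)
Pow(Add(Function('x')(p), -4249357), -1) = Pow(Add(Mul(-3132, Pow(Rational(-2119, 2176), Rational(1, 2))), -4249357), -1) = Pow(Add(Mul(-3132, Mul(Rational(1, 272), I, Pow(72046, Rational(1, 2)))), -4249357), -1) = Pow(Add(Mul(Rational(-783, 68), I, Pow(72046, Rational(1, 2))), -4249357), -1) = Pow(Add(-4249357, Mul(Rational(-783, 68), I, Pow(72046, Rational(1, 2)))), -1)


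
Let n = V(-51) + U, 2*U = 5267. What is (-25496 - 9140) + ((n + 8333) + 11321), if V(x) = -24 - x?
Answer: -24643/2 ≈ -12322.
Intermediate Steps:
U = 5267/2 (U = (½)*5267 = 5267/2 ≈ 2633.5)
n = 5321/2 (n = (-24 - 1*(-51)) + 5267/2 = (-24 + 51) + 5267/2 = 27 + 5267/2 = 5321/2 ≈ 2660.5)
(-25496 - 9140) + ((n + 8333) + 11321) = (-25496 - 9140) + ((5321/2 + 8333) + 11321) = -34636 + (21987/2 + 11321) = -34636 + 44629/2 = -24643/2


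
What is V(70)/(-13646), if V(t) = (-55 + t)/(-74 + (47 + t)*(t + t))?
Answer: -15/222511676 ≈ -6.7412e-8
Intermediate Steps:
V(t) = (-55 + t)/(-74 + 2*t*(47 + t)) (V(t) = (-55 + t)/(-74 + (47 + t)*(2*t)) = (-55 + t)/(-74 + 2*t*(47 + t)))
V(70)/(-13646) = ((-55 + 70)/(2*(-37 + 70² + 47*70)))/(-13646) = ((½)*15/(-37 + 4900 + 3290))*(-1/13646) = ((½)*15/8153)*(-1/13646) = ((½)*(1/8153)*15)*(-1/13646) = (15/16306)*(-1/13646) = -15/222511676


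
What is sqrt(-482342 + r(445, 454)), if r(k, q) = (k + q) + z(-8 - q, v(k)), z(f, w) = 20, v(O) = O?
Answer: I*sqrt(481423) ≈ 693.85*I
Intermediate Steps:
r(k, q) = 20 + k + q (r(k, q) = (k + q) + 20 = 20 + k + q)
sqrt(-482342 + r(445, 454)) = sqrt(-482342 + (20 + 445 + 454)) = sqrt(-482342 + 919) = sqrt(-481423) = I*sqrt(481423)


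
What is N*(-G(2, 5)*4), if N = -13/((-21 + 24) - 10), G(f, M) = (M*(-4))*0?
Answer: 0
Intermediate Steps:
G(f, M) = 0 (G(f, M) = -4*M*0 = 0)
N = 13/7 (N = -13/(3 - 10) = -13/(-7) = -13*(-1/7) = 13/7 ≈ 1.8571)
N*(-G(2, 5)*4) = 13*(-1*0*4)/7 = 13*(0*4)/7 = (13/7)*0 = 0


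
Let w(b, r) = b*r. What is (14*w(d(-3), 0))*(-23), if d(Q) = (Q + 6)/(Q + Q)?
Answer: 0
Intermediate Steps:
d(Q) = (6 + Q)/(2*Q) (d(Q) = (6 + Q)/((2*Q)) = (6 + Q)*(1/(2*Q)) = (6 + Q)/(2*Q))
(14*w(d(-3), 0))*(-23) = (14*(((½)*(6 - 3)/(-3))*0))*(-23) = (14*(((½)*(-⅓)*3)*0))*(-23) = (14*(-½*0))*(-23) = (14*0)*(-23) = 0*(-23) = 0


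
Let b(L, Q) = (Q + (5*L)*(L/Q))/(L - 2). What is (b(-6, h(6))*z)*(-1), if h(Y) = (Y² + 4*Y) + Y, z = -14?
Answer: -1323/11 ≈ -120.27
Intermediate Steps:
h(Y) = Y² + 5*Y
b(L, Q) = (Q + 5*L²/Q)/(-2 + L)
(b(-6, h(6))*z)*(-1) = ((((6*(5 + 6))² + 5*(-6)²)/(((6*(5 + 6)))*(-2 - 6)))*(-14))*(-1) = ((((6*11)² + 5*36)/((6*11)*(-8)))*(-14))*(-1) = ((-⅛*(66² + 180)/66)*(-14))*(-1) = (((1/66)*(-⅛)*(4356 + 180))*(-14))*(-1) = (((1/66)*(-⅛)*4536)*(-14))*(-1) = -189/22*(-14)*(-1) = (1323/11)*(-1) = -1323/11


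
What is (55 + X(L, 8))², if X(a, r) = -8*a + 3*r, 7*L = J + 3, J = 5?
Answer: 239121/49 ≈ 4880.0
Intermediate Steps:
L = 8/7 (L = (5 + 3)/7 = (⅐)*8 = 8/7 ≈ 1.1429)
(55 + X(L, 8))² = (55 + (-8*8/7 + 3*8))² = (55 + (-64/7 + 24))² = (55 + 104/7)² = (489/7)² = 239121/49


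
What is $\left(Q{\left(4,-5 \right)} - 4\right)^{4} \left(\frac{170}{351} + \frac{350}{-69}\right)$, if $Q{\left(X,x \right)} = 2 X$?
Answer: $- \frac{9482240}{8073} \approx -1174.6$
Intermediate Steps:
$\left(Q{\left(4,-5 \right)} - 4\right)^{4} \left(\frac{170}{351} + \frac{350}{-69}\right) = \left(2 \cdot 4 - 4\right)^{4} \left(\frac{170}{351} + \frac{350}{-69}\right) = \left(8 - 4\right)^{4} \left(170 \cdot \frac{1}{351} + 350 \left(- \frac{1}{69}\right)\right) = 4^{4} \left(\frac{170}{351} - \frac{350}{69}\right) = 256 \left(- \frac{37040}{8073}\right) = - \frac{9482240}{8073}$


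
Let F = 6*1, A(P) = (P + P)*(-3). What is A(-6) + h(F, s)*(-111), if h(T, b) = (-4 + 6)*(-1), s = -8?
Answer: 258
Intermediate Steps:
A(P) = -6*P (A(P) = (2*P)*(-3) = -6*P)
F = 6
h(T, b) = -2 (h(T, b) = 2*(-1) = -2)
A(-6) + h(F, s)*(-111) = -6*(-6) - 2*(-111) = 36 + 222 = 258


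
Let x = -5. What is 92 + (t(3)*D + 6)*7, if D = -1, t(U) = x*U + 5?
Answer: 204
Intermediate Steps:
t(U) = 5 - 5*U (t(U) = -5*U + 5 = 5 - 5*U)
92 + (t(3)*D + 6)*7 = 92 + ((5 - 5*3)*(-1) + 6)*7 = 92 + ((5 - 15)*(-1) + 6)*7 = 92 + (-10*(-1) + 6)*7 = 92 + (10 + 6)*7 = 92 + 16*7 = 92 + 112 = 204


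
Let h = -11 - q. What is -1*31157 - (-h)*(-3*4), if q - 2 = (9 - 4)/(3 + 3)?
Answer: -30991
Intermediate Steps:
q = 17/6 (q = 2 + (9 - 4)/(3 + 3) = 2 + 5/6 = 17/6 ≈ 2.8333)
h = -83/6 (h = -11 - 1*17/6 = -11 - 17/6 = -83/6 ≈ -13.833)
-1*31157 - (-h)*(-3*4) = -1*31157 - (-1*(-83/6))*(-3*4) = -31157 - 83*(-12)/6 = -31157 - 1*(-166) = -31157 + 166 = -30991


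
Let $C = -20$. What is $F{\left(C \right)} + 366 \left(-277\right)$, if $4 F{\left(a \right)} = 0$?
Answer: $-101382$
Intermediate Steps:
$F{\left(a \right)} = 0$ ($F{\left(a \right)} = \frac{1}{4} \cdot 0 = 0$)
$F{\left(C \right)} + 366 \left(-277\right) = 0 + 366 \left(-277\right) = 0 - 101382 = -101382$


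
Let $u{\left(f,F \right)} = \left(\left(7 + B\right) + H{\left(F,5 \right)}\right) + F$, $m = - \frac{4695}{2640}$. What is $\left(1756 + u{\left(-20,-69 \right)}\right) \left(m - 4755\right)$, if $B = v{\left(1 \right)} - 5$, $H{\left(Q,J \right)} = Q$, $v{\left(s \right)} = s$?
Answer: $- \frac{1357089853}{176} \approx -7.7107 \cdot 10^{6}$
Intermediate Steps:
$m = - \frac{313}{176}$ ($m = \left(-4695\right) \frac{1}{2640} = - \frac{313}{176} \approx -1.7784$)
$B = -4$ ($B = 1 - 5 = -4$)
$u{\left(f,F \right)} = 3 + 2 F$ ($u{\left(f,F \right)} = \left(\left(7 - 4\right) + F\right) + F = \left(3 + F\right) + F = 3 + 2 F$)
$\left(1756 + u{\left(-20,-69 \right)}\right) \left(m - 4755\right) = \left(1756 + \left(3 + 2 \left(-69\right)\right)\right) \left(- \frac{313}{176} - 4755\right) = \left(1756 + \left(3 - 138\right)\right) \left(- \frac{837193}{176}\right) = \left(1756 - 135\right) \left(- \frac{837193}{176}\right) = 1621 \left(- \frac{837193}{176}\right) = - \frac{1357089853}{176}$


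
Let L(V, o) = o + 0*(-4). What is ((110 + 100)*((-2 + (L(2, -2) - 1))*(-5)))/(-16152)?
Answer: -875/2692 ≈ -0.32504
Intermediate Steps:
L(V, o) = o (L(V, o) = o + 0 = o)
((110 + 100)*((-2 + (L(2, -2) - 1))*(-5)))/(-16152) = ((110 + 100)*((-2 + (-2 - 1))*(-5)))/(-16152) = (210*((-2 - 3)*(-5)))*(-1/16152) = (210*(-5*(-5)))*(-1/16152) = (210*25)*(-1/16152) = 5250*(-1/16152) = -875/2692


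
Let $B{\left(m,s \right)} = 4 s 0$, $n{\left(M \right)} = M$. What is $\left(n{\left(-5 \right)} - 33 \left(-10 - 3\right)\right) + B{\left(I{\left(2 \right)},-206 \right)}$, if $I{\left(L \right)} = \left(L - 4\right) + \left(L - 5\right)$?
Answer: $424$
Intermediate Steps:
$I{\left(L \right)} = -9 + 2 L$ ($I{\left(L \right)} = \left(-4 + L\right) + \left(-5 + L\right) = -9 + 2 L$)
$B{\left(m,s \right)} = 0$
$\left(n{\left(-5 \right)} - 33 \left(-10 - 3\right)\right) + B{\left(I{\left(2 \right)},-206 \right)} = \left(-5 - 33 \left(-10 - 3\right)\right) + 0 = \left(-5 - -429\right) + 0 = \left(-5 + 429\right) + 0 = 424 + 0 = 424$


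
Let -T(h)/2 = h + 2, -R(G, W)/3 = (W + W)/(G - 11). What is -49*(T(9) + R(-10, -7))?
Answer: 1176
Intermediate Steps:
R(G, W) = -6*W/(-11 + G) (R(G, W) = -3*(W + W)/(G - 11) = -3*2*W/(-11 + G) = -6*W/(-11 + G))
T(h) = -4 - 2*h (T(h) = -2*(h + 2) = -2*(2 + h) = -4 - 2*h)
-49*(T(9) + R(-10, -7)) = -49*((-4 - 2*9) - 6*(-7)/(-11 - 10)) = -49*((-4 - 18) - 6*(-7)/(-21)) = -49*(-22 - 6*(-7)*(-1/21)) = -49*(-22 - 2) = -49*(-24) = 1176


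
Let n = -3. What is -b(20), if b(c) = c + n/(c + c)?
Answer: -797/40 ≈ -19.925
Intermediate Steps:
b(c) = c - 3/(2*c) (b(c) = c - 3/(c + c) = c - 3*1/(2*c) = c - 3/(2*c))
-b(20) = -(20 - 3/2/20) = -(20 - 3/2*1/20) = -(20 - 3/40) = -1*797/40 = -797/40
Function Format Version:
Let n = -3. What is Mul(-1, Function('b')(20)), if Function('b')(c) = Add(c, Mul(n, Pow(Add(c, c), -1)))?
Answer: Rational(-797, 40) ≈ -19.925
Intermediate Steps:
Function('b')(c) = Add(c, Mul(Rational(-3, 2), Pow(c, -1))) (Function('b')(c) = Add(c, Mul(-3, Pow(Add(c, c), -1))) = Add(c, Mul(-3, Pow(Mul(2, c), -1))) = Add(c, Mul(-3, Mul(Rational(1, 2), Pow(c, -1)))) = Add(c, Mul(Rational(-3, 2), Pow(c, -1))))
Mul(-1, Function('b')(20)) = Mul(-1, Add(20, Mul(Rational(-3, 2), Pow(20, -1)))) = Mul(-1, Add(20, Mul(Rational(-3, 2), Rational(1, 20)))) = Mul(-1, Add(20, Rational(-3, 40))) = Mul(-1, Rational(797, 40)) = Rational(-797, 40)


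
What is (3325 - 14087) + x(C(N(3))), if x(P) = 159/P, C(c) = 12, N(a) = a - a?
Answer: -42995/4 ≈ -10749.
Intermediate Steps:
N(a) = 0
(3325 - 14087) + x(C(N(3))) = (3325 - 14087) + 159/12 = -10762 + 159*(1/12) = -10762 + 53/4 = -42995/4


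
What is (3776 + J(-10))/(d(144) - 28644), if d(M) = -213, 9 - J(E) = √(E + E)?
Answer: -3785/28857 + 2*I*√5/28857 ≈ -0.13116 + 0.00015498*I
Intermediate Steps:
J(E) = 9 - √2*√E (J(E) = 9 - √(E + E) = 9 - √(2*E) = 9 - √2*√E)
(3776 + J(-10))/(d(144) - 28644) = (3776 + (9 - √2*√(-10)))/(-213 - 28644) = (3776 + (9 - √2*I*√10))/(-28857) = (3776 + (9 - 2*I*√5))*(-1/28857) = (3785 - 2*I*√5)*(-1/28857) = -3785/28857 + 2*I*√5/28857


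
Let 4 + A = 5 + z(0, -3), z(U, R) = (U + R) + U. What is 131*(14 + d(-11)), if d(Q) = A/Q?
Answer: 20436/11 ≈ 1857.8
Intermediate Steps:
z(U, R) = R + 2*U (z(U, R) = (R + U) + U = R + 2*U)
A = -2 (A = -4 + (5 + (-3 + 2*0)) = -4 + (5 + (-3 + 0)) = -4 + (5 - 3) = -4 + 2 = -2)
d(Q) = -2/Q
131*(14 + d(-11)) = 131*(14 - 2/(-11)) = 131*(14 - 2*(-1/11)) = 131*(14 + 2/11) = 131*(156/11) = 20436/11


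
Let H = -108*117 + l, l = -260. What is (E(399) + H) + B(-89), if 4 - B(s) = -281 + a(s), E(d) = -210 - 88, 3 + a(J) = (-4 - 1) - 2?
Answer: -12899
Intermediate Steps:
a(J) = -10 (a(J) = -3 + ((-4 - 1) - 2) = -3 + (-5 - 2) = -3 - 7 = -10)
E(d) = -298
H = -12896 (H = -108*117 - 260 = -12636 - 260 = -12896)
B(s) = 295 (B(s) = 4 - (-281 - 10) = 4 - 1*(-291) = 4 + 291 = 295)
(E(399) + H) + B(-89) = (-298 - 12896) + 295 = -13194 + 295 = -12899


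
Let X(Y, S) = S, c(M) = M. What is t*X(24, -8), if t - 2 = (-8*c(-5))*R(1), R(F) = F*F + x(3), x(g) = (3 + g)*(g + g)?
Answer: -11856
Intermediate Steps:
x(g) = 2*g*(3 + g) (x(g) = (3 + g)*(2*g) = 2*g*(3 + g))
R(F) = 36 + F**2 (R(F) = F*F + 2*3*(3 + 3) = F**2 + 2*3*6 = F**2 + 36 = 36 + F**2)
t = 1482 (t = 2 + (-8*(-5))*(36 + 1**2) = 2 + 40*(36 + 1) = 2 + 40*37 = 2 + 1480 = 1482)
t*X(24, -8) = 1482*(-8) = -11856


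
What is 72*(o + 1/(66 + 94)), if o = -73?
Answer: -105111/20 ≈ -5255.5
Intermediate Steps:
72*(o + 1/(66 + 94)) = 72*(-73 + 1/(66 + 94)) = 72*(-73 + 1/160) = 72*(-11679/160) = -105111/20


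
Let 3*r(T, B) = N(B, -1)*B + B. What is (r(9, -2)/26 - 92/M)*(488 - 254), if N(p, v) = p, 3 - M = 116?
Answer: 22206/113 ≈ 196.51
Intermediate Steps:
M = -113 (M = 3 - 1*116 = 3 - 116 = -113)
r(T, B) = B/3 + B²/3 (r(T, B) = (B*B + B)/3 = (B² + B)/3 = (B + B²)/3 = B/3 + B²/3)
(r(9, -2)/26 - 92/M)*(488 - 254) = (((⅓)*(-2)*(1 - 2))/26 - 92/(-113))*(488 - 254) = (((⅓)*(-2)*(-1))*(1/26) - 92*(-1/113))*234 = ((⅔)*(1/26) + 92/113)*234 = (1/39 + 92/113)*234 = (3701/4407)*234 = 22206/113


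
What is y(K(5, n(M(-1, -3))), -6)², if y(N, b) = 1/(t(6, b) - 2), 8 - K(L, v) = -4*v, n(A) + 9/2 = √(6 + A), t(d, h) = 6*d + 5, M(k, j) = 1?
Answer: 1/1521 ≈ 0.00065746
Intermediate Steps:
t(d, h) = 5 + 6*d
n(A) = -9/2 + √(6 + A)
K(L, v) = 8 + 4*v (K(L, v) = 8 - (-4)*v = 8 + 4*v)
y(N, b) = 1/39 (y(N, b) = 1/((5 + 6*6) - 2) = 1/((5 + 36) - 2) = 1/(41 - 2) = 1/39)
y(K(5, n(M(-1, -3))), -6)² = (1/39)² = 1/1521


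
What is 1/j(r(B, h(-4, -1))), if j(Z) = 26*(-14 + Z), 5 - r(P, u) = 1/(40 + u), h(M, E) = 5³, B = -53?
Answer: -165/38636 ≈ -0.0042706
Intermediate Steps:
h(M, E) = 125
r(P, u) = 5 - 1/(40 + u)
j(Z) = -364 + 26*Z
1/j(r(B, h(-4, -1))) = 1/(-364 + 26*((199 + 5*125)/(40 + 125))) = 1/(-364 + 26*((199 + 625)/165)) = 1/(-364 + 26*((1/165)*824)) = 1/(-364 + 26*(824/165)) = 1/(-364 + 21424/165) = 1/(-38636/165) = -165/38636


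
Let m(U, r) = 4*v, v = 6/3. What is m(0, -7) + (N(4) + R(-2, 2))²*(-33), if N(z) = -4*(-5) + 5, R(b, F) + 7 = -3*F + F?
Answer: -6460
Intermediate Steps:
R(b, F) = -7 - 2*F (R(b, F) = -7 + (-3*F + F) = -7 - 2*F)
N(z) = 25 (N(z) = 20 + 5 = 25)
v = 2 (v = 6*(⅓) = 2)
m(U, r) = 8 (m(U, r) = 4*2 = 8)
m(0, -7) + (N(4) + R(-2, 2))²*(-33) = 8 + (25 + (-7 - 2*2))²*(-33) = 8 + (25 + (-7 - 4))²*(-33) = 8 + (25 - 11)²*(-33) = 8 + 14²*(-33) = 8 + 196*(-33) = 8 - 6468 = -6460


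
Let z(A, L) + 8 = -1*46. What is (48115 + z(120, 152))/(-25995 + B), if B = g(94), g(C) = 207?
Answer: -48061/25788 ≈ -1.8637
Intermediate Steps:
B = 207
z(A, L) = -54 (z(A, L) = -8 - 1*46 = -8 - 46 = -54)
(48115 + z(120, 152))/(-25995 + B) = (48115 - 54)/(-25995 + 207) = 48061/(-25788) = 48061*(-1/25788) = -48061/25788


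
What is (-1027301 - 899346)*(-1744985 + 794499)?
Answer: 1831251000442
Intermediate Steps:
(-1027301 - 899346)*(-1744985 + 794499) = -1926647*(-950486) = 1831251000442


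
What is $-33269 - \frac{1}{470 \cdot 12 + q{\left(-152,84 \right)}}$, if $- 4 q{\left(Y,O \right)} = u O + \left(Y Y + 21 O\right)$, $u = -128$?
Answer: $- \frac{70230860}{2111} \approx -33269.0$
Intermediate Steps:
$q{\left(Y,O \right)} = - \frac{Y^{2}}{4} + \frac{107 O}{4}$ ($q{\left(Y,O \right)} = - \frac{- 128 O + \left(Y Y + 21 O\right)}{4} = - \frac{- 128 O + \left(Y^{2} + 21 O\right)}{4} = - \frac{Y^{2} - 107 O}{4} = - \frac{Y^{2}}{4} + \frac{107 O}{4}$)
$-33269 - \frac{1}{470 \cdot 12 + q{\left(-152,84 \right)}} = -33269 - \frac{1}{470 \cdot 12 + \left(- \frac{\left(-152\right)^{2}}{4} + \frac{107}{4} \cdot 84\right)} = -33269 - \frac{1}{5640 + \left(\left(- \frac{1}{4}\right) 23104 + 2247\right)} = -33269 - \frac{1}{5640 + \left(-5776 + 2247\right)} = -33269 - \frac{1}{5640 - 3529} = -33269 - \frac{1}{2111} = - \frac{70230860}{2111}$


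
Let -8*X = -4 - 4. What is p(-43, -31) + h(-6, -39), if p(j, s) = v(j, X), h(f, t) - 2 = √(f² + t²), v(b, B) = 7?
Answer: 9 + 3*√173 ≈ 48.459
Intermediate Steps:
X = 1 (X = -(-4 - 4)/8 = -⅛*(-8) = 1)
h(f, t) = 2 + √(f² + t²)
p(j, s) = 7
p(-43, -31) + h(-6, -39) = 7 + (2 + √((-6)² + (-39)²)) = 7 + (2 + √(36 + 1521)) = 7 + (2 + √1557) = 7 + (2 + 3*√173) = 9 + 3*√173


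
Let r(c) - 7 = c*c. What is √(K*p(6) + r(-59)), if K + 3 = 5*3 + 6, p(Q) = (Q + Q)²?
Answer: 8*√95 ≈ 77.974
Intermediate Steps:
p(Q) = 4*Q² (p(Q) = (2*Q)² = 4*Q²)
r(c) = 7 + c² (r(c) = 7 + c*c = 7 + c²)
K = 18 (K = -3 + (5*3 + 6) = -3 + (15 + 6) = -3 + 21 = 18)
√(K*p(6) + r(-59)) = √(18*(4*6²) + (7 + (-59)²)) = √(18*(4*36) + (7 + 3481)) = √(18*144 + 3488) = √(2592 + 3488) = √6080 = 8*√95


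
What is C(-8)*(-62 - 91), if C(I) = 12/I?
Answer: 459/2 ≈ 229.50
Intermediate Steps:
C(-8)*(-62 - 91) = (12/(-8))*(-62 - 91) = (12*(-⅛))*(-153) = -3/2*(-153) = 459/2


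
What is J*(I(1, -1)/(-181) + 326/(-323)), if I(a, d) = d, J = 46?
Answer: -2699418/58463 ≈ -46.173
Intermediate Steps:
J*(I(1, -1)/(-181) + 326/(-323)) = 46*(-1/(-181) + 326/(-323)) = 46*(-1*(-1/181) + 326*(-1/323)) = 46*(1/181 - 326/323) = 46*(-58683/58463) = -2699418/58463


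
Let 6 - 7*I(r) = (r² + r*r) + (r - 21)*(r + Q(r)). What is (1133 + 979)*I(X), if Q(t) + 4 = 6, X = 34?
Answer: -5858688/7 ≈ -8.3696e+5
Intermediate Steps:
Q(t) = 2 (Q(t) = -4 + 6 = 2)
I(r) = 6/7 - 2*r²/7 - (-21 + r)*(2 + r)/7 (I(r) = 6/7 - ((r² + r*r) + (r - 21)*(r + 2))/7 = 6/7 - ((r² + r²) + (-21 + r)*(2 + r))/7 = 6/7 - (2*r² + (-21 + r)*(2 + r))/7 = 6/7 + (-2*r²/7 - (-21 + r)*(2 + r)/7) = 6/7 - 2*r²/7 - (-21 + r)*(2 + r)/7)
(1133 + 979)*I(X) = (1133 + 979)*(48/7 - 3/7*34² + (19/7)*34) = 2112*(48/7 - 3/7*1156 + 646/7) = 2112*(48/7 - 3468/7 + 646/7) = 2112*(-2774/7) = -5858688/7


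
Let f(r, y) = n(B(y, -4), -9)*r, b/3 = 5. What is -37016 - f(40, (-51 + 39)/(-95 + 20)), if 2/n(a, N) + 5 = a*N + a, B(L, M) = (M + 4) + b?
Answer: -925384/25 ≈ -37015.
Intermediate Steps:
b = 15 (b = 3*5 = 15)
B(L, M) = 19 + M (B(L, M) = (M + 4) + 15 = (4 + M) + 15 = 19 + M)
n(a, N) = 2/(-5 + a + N*a) (n(a, N) = 2/(-5 + (a*N + a)) = 2/(-5 + (N*a + a)) = 2/(-5 + (a + N*a)) = 2/(-5 + a + N*a))
f(r, y) = -2*r/125 (f(r, y) = (2/(-5 + (19 - 4) - 9*(19 - 4)))*r = (2/(-5 + 15 - 9*15))*r = (2/(-5 + 15 - 135))*r = (2/(-125))*r = (2*(-1/125))*r = -2*r/125)
-37016 - f(40, (-51 + 39)/(-95 + 20)) = -37016 - (-2)*40/125 = -37016 - 1*(-16/25) = -37016 + 16/25 = -925384/25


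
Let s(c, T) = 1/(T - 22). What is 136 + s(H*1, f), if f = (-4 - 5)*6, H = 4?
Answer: 10335/76 ≈ 135.99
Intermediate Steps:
f = -54 (f = -9*6 = -54)
s(c, T) = 1/(-22 + T)
136 + s(H*1, f) = 136 + 1/(-22 - 54) = 136 + 1/(-76) = 136 - 1/76 = 10335/76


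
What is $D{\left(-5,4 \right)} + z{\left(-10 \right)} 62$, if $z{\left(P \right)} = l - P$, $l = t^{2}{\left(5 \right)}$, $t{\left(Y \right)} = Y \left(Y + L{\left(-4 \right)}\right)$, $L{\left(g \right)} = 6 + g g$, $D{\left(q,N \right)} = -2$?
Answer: $1130568$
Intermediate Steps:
$L{\left(g \right)} = 6 + g^{2}$
$t{\left(Y \right)} = Y \left(22 + Y\right)$ ($t{\left(Y \right)} = Y \left(Y + \left(6 + \left(-4\right)^{2}\right)\right) = Y \left(Y + \left(6 + 16\right)\right) = Y \left(Y + 22\right) = Y \left(22 + Y\right)$)
$l = 18225$ ($l = \left(5 \left(22 + 5\right)\right)^{2} = \left(5 \cdot 27\right)^{2} = 135^{2} = 18225$)
$z{\left(P \right)} = 18225 - P$
$D{\left(-5,4 \right)} + z{\left(-10 \right)} 62 = -2 + \left(18225 - -10\right) 62 = -2 + \left(18225 + 10\right) 62 = -2 + 18235 \cdot 62 = -2 + 1130570 = 1130568$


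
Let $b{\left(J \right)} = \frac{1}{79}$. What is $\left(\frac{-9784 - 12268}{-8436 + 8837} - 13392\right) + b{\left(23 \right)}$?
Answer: $- \frac{425986875}{31679} \approx -13447.0$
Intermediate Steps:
$b{\left(J \right)} = \frac{1}{79}$
$\left(\frac{-9784 - 12268}{-8436 + 8837} - 13392\right) + b{\left(23 \right)} = \left(\frac{-9784 - 12268}{-8436 + 8837} - 13392\right) + \frac{1}{79} = \left(- \frac{22052}{401} - 13392\right) + \frac{1}{79} = - \frac{5392244}{401} + \frac{1}{79} = - \frac{425986875}{31679}$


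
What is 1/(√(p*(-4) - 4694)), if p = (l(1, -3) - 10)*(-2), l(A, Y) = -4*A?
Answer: -I*√534/1602 ≈ -0.014425*I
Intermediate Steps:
p = 28 (p = (-4*1 - 10)*(-2) = (-4 - 10)*(-2) = -14*(-2) = 28)
1/(√(p*(-4) - 4694)) = 1/(√(28*(-4) - 4694)) = 1/(√(-112 - 4694)) = 1/(√(-4806)) = 1/(3*I*√534) = -I*√534/1602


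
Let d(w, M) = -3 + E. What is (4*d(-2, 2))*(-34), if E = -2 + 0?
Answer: 680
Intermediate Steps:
E = -2
d(w, M) = -5 (d(w, M) = -3 - 2 = -5)
(4*d(-2, 2))*(-34) = (4*(-5))*(-34) = -20*(-34) = 680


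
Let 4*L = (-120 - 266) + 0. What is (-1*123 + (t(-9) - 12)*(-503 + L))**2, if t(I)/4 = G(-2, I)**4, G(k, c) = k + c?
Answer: 1232153703590209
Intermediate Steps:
G(k, c) = c + k
L = -193/2 (L = ((-120 - 266) + 0)/4 = (-386 + 0)/4 = (1/4)*(-386) = -193/2 ≈ -96.500)
t(I) = 4*(-2 + I)**4 (t(I) = 4*(I - 2)**4 = 4*(-2 + I)**4)
(-1*123 + (t(-9) - 12)*(-503 + L))**2 = (-1*123 + (4*(-2 - 9)**4 - 12)*(-503 - 193/2))**2 = (-123 + (4*(-11)**4 - 12)*(-1199/2))**2 = (-123 + (4*14641 - 12)*(-1199/2))**2 = (-123 + (58564 - 12)*(-1199/2))**2 = (-123 + 58552*(-1199/2))**2 = (-123 - 35101924)**2 = (-35102047)**2 = 1232153703590209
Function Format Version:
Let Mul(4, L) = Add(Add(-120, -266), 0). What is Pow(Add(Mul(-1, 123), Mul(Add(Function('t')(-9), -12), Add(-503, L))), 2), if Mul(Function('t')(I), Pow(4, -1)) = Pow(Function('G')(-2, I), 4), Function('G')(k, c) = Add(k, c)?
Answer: 1232153703590209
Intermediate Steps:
Function('G')(k, c) = Add(c, k)
L = Rational(-193, 2) (L = Mul(Rational(1, 4), Add(Add(-120, -266), 0)) = Mul(Rational(1, 4), Add(-386, 0)) = Mul(Rational(1, 4), -386) = Rational(-193, 2) ≈ -96.500)
Function('t')(I) = Mul(4, Pow(Add(-2, I), 4)) (Function('t')(I) = Mul(4, Pow(Add(I, -2), 4)) = Mul(4, Pow(Add(-2, I), 4)))
Pow(Add(Mul(-1, 123), Mul(Add(Function('t')(-9), -12), Add(-503, L))), 2) = Pow(Add(Mul(-1, 123), Mul(Add(Mul(4, Pow(Add(-2, -9), 4)), -12), Add(-503, Rational(-193, 2)))), 2) = Pow(Add(-123, Mul(Add(Mul(4, Pow(-11, 4)), -12), Rational(-1199, 2))), 2) = Pow(Add(-123, Mul(Add(Mul(4, 14641), -12), Rational(-1199, 2))), 2) = Pow(Add(-123, Mul(Add(58564, -12), Rational(-1199, 2))), 2) = Pow(Add(-123, Mul(58552, Rational(-1199, 2))), 2) = Pow(Add(-123, -35101924), 2) = Pow(-35102047, 2) = 1232153703590209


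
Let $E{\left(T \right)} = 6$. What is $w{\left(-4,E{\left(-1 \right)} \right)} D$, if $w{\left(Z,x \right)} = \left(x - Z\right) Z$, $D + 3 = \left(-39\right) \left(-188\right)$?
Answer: $-293160$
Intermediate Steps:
$D = 7329$ ($D = -3 - -7332 = -3 + 7332 = 7329$)
$w{\left(Z,x \right)} = Z \left(x - Z\right)$
$w{\left(-4,E{\left(-1 \right)} \right)} D = - 4 \left(6 - -4\right) 7329 = - 4 \left(6 + 4\right) 7329 = \left(-4\right) 10 \cdot 7329 = \left(-40\right) 7329 = -293160$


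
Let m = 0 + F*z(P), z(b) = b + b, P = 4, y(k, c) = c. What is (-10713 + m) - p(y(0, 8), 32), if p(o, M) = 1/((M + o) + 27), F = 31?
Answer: -701156/67 ≈ -10465.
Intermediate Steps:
z(b) = 2*b
m = 248 (m = 0 + 31*(2*4) = 0 + 31*8 = 0 + 248 = 248)
p(o, M) = 1/(27 + M + o)
(-10713 + m) - p(y(0, 8), 32) = (-10713 + 248) - 1/(27 + 32 + 8) = -10465 - 1/67 = -701156/67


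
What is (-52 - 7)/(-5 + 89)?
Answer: -59/84 ≈ -0.70238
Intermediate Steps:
(-52 - 7)/(-5 + 89) = -59/84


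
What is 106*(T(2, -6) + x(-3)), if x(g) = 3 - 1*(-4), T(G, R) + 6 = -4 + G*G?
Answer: 106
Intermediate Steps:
T(G, R) = -10 + G² (T(G, R) = -6 + (-4 + G*G) = -6 + (-4 + G²) = -10 + G²)
x(g) = 7 (x(g) = 3 + 4 = 7)
106*(T(2, -6) + x(-3)) = 106*((-10 + 2²) + 7) = 106*((-10 + 4) + 7) = 106*(-6 + 7) = 106*1 = 106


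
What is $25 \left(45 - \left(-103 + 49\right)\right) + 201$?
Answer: $2676$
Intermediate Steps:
$25 \left(45 - \left(-103 + 49\right)\right) + 201 = 25 \left(45 - -54\right) + 201 = 25 \left(45 + 54\right) + 201 = 25 \cdot 99 + 201 = 2475 + 201 = 2676$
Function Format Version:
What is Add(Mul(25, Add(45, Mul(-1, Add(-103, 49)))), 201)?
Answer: 2676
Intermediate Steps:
Add(Mul(25, Add(45, Mul(-1, Add(-103, 49)))), 201) = Add(Mul(25, Add(45, Mul(-1, -54))), 201) = Add(Mul(25, Add(45, 54)), 201) = Add(Mul(25, 99), 201) = Add(2475, 201) = 2676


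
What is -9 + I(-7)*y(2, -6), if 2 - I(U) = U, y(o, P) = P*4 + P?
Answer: -279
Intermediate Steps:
y(o, P) = 5*P (y(o, P) = 4*P + P = 5*P)
I(U) = 2 - U
-9 + I(-7)*y(2, -6) = -9 + (2 - 1*(-7))*(5*(-6)) = -9 + (2 + 7)*(-30) = -9 + 9*(-30) = -9 - 270 = -279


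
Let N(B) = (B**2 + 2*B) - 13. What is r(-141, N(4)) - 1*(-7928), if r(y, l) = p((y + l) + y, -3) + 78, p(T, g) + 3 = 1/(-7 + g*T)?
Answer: 6450419/806 ≈ 8003.0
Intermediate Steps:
p(T, g) = -3 + 1/(-7 + T*g) (p(T, g) = -3 + 1/(-7 + g*T) = -3 + 1/(-7 + T*g))
N(B) = -13 + B**2 + 2*B
r(y, l) = 78 + (22 + 9*l + 18*y)/(-7 - 6*y - 3*l) (r(y, l) = (22 - 3*((y + l) + y)*(-3))/(-7 + ((y + l) + y)*(-3)) + 78 = (22 - 3*((l + y) + y)*(-3))/(-7 + ((l + y) + y)*(-3)) + 78 = (22 - 3*(l + 2*y)*(-3))/(-7 + (l + 2*y)*(-3)) + 78 = (22 + (9*l + 18*y))/(-7 + (-6*y - 3*l)) + 78 = (22 + 9*l + 18*y)/(-7 - 6*y - 3*l) + 78 = 78 + (22 + 9*l + 18*y)/(-7 - 6*y - 3*l))
r(-141, N(4)) - 1*(-7928) = (524 + 225*(-13 + 4**2 + 2*4) + 450*(-141))/(7 + 3*(-13 + 4**2 + 2*4) + 6*(-141)) - 1*(-7928) = (524 + 225*(-13 + 16 + 8) - 63450)/(7 + 3*(-13 + 16 + 8) - 846) + 7928 = (524 + 225*11 - 63450)/(7 + 3*11 - 846) + 7928 = (524 + 2475 - 63450)/(7 + 33 - 846) + 7928 = -60451/(-806) + 7928 = -1/806*(-60451) + 7928 = 60451/806 + 7928 = 6450419/806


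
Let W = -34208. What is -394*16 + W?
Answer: -40512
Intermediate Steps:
-394*16 + W = -394*16 - 34208 = -6304 - 34208 = -40512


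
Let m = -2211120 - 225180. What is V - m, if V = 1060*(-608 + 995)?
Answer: 2846520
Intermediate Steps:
m = -2436300
V = 410220 (V = 1060*387 = 410220)
V - m = 410220 - 1*(-2436300) = 410220 + 2436300 = 2846520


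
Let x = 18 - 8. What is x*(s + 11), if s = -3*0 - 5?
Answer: 60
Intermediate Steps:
x = 10
s = -5 (s = 0 - 5 = -5)
x*(s + 11) = 10*(-5 + 11) = 10*6 = 60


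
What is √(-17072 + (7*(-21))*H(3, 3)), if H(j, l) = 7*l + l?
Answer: 10*I*√206 ≈ 143.53*I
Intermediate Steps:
H(j, l) = 8*l
√(-17072 + (7*(-21))*H(3, 3)) = √(-17072 + (7*(-21))*(8*3)) = √(-17072 - 147*24) = √(-17072 - 3528) = √(-20600) = 10*I*√206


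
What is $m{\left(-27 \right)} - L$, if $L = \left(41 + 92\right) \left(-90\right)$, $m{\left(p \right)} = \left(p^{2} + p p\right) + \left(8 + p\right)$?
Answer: $13409$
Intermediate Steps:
$m{\left(p \right)} = 8 + p + 2 p^{2}$ ($m{\left(p \right)} = \left(p^{2} + p^{2}\right) + \left(8 + p\right) = 2 p^{2} + \left(8 + p\right) = 8 + p + 2 p^{2}$)
$L = -11970$ ($L = 133 \left(-90\right) = -11970$)
$m{\left(-27 \right)} - L = \left(8 - 27 + 2 \left(-27\right)^{2}\right) - -11970 = \left(8 - 27 + 2 \cdot 729\right) + 11970 = \left(8 - 27 + 1458\right) + 11970 = 1439 + 11970 = 13409$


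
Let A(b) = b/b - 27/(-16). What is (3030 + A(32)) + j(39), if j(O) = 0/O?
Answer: 48523/16 ≈ 3032.7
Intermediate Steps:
A(b) = 43/16 (A(b) = 1 - 27*(-1/16) = 1 + 27/16 = 43/16)
j(O) = 0
(3030 + A(32)) + j(39) = (3030 + 43/16) + 0 = 48523/16 + 0 = 48523/16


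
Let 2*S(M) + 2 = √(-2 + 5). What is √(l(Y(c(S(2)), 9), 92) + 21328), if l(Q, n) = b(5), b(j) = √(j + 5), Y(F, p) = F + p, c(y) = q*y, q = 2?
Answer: √(21328 + √10) ≈ 146.05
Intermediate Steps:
S(M) = -1 + √3/2 (S(M) = -1 + √(-2 + 5)/2 = -1 + √3/2)
c(y) = 2*y
b(j) = √(5 + j)
l(Q, n) = √10 (l(Q, n) = √(5 + 5) = √10)
√(l(Y(c(S(2)), 9), 92) + 21328) = √(√10 + 21328) = √(21328 + √10)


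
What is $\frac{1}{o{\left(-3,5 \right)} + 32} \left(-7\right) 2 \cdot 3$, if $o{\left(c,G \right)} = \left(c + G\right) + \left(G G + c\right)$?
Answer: $- \frac{3}{4} \approx -0.75$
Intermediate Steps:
$o{\left(c,G \right)} = G + G^{2} + 2 c$ ($o{\left(c,G \right)} = \left(G + c\right) + \left(G^{2} + c\right) = \left(G + c\right) + \left(c + G^{2}\right) = G + G^{2} + 2 c$)
$\frac{1}{o{\left(-3,5 \right)} + 32} \left(-7\right) 2 \cdot 3 = \frac{1}{\left(5 + 5^{2} + 2 \left(-3\right)\right) + 32} \left(-7\right) 2 \cdot 3 = \frac{1}{\left(5 + 25 - 6\right) + 32} \left(-7\right) 6 = \frac{1}{24 + 32} \left(-7\right) 6 = \frac{1}{56} \left(-7\right) 6 = \left(- \frac{1}{8}\right) 6 = - \frac{3}{4}$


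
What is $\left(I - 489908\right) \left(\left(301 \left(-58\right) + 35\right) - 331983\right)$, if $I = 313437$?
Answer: $61660026226$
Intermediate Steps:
$\left(I - 489908\right) \left(\left(301 \left(-58\right) + 35\right) - 331983\right) = \left(313437 - 489908\right) \left(\left(301 \left(-58\right) + 35\right) - 331983\right) = - 176471 \left(\left(-17458 + 35\right) - 331983\right) = - 176471 \left(-17423 - 331983\right) = \left(-176471\right) \left(-349406\right) = 61660026226$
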